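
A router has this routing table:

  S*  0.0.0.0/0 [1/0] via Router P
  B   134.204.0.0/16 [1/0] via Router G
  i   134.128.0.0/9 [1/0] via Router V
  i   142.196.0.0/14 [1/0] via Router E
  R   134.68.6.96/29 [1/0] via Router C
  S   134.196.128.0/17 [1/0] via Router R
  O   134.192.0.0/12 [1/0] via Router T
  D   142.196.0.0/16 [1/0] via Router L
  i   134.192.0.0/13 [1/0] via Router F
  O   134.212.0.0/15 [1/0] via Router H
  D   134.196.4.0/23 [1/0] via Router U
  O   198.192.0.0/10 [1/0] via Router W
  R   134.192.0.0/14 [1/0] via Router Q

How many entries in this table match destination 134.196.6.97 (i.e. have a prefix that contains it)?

Prefixes containing 134.196.6.97:
  0.0.0.0/0 (default, matches everything)
  134.128.0.0/9 (134.128.0.0 - 134.255.255.255)
  134.192.0.0/12 (134.192.0.0 - 134.207.255.255)
  134.192.0.0/13 (134.192.0.0 - 134.199.255.255)
Total matching entries: 4.

4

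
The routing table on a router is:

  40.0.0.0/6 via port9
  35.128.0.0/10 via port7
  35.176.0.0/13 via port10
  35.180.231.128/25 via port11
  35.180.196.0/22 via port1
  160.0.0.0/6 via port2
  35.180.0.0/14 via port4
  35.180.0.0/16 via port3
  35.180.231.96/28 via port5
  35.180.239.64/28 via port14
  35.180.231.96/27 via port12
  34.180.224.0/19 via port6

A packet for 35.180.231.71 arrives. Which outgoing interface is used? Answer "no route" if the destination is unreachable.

Routes whose prefix contains 35.180.231.71:
  35.128.0.0/10 (35.128.0.0 - 35.191.255.255) -> port7
  35.176.0.0/13 (35.176.0.0 - 35.183.255.255) -> port10
  35.180.0.0/14 (35.180.0.0 - 35.183.255.255) -> port4
  35.180.0.0/16 (35.180.0.0 - 35.180.255.255) -> port3
More-specific entries that do NOT match:
  35.180.231.96/28 (35.180.231.96 - 35.180.231.111) does not contain 35.180.231.71
  35.180.239.64/28 (35.180.239.64 - 35.180.239.79) does not contain 35.180.231.71
  35.180.231.96/27 (35.180.231.96 - 35.180.231.127) does not contain 35.180.231.71
  35.180.231.128/25 (35.180.231.128 - 35.180.231.255) does not contain 35.180.231.71
  35.180.196.0/22 (35.180.196.0 - 35.180.199.255) does not contain 35.180.231.71
  34.180.224.0/19 (34.180.224.0 - 34.180.255.255) does not contain 35.180.231.71
Longest matching prefix is /16 -> interface port3.

port3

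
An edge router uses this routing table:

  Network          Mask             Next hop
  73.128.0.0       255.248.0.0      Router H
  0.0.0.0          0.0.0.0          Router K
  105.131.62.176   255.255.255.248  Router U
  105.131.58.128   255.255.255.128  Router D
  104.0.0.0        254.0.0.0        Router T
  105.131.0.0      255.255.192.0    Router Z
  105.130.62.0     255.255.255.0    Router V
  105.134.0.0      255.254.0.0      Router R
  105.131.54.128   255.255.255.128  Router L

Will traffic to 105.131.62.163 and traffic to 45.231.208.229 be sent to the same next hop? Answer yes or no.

no

105.131.62.163: longest match 105.131.0.0/18 -> Router Z
45.231.208.229: longest match 0.0.0.0/0 -> Router K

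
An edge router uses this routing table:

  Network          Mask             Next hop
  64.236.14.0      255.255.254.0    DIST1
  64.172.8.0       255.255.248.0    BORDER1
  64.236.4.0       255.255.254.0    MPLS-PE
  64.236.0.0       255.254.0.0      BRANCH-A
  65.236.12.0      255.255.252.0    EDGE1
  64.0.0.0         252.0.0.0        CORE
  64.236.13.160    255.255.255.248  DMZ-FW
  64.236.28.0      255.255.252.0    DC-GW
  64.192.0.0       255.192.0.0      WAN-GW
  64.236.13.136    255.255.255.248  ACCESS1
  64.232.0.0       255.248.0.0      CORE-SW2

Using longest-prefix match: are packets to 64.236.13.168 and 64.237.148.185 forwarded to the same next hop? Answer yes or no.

yes

64.236.13.168: longest match 64.236.0.0/15 -> BRANCH-A
64.237.148.185: longest match 64.236.0.0/15 -> BRANCH-A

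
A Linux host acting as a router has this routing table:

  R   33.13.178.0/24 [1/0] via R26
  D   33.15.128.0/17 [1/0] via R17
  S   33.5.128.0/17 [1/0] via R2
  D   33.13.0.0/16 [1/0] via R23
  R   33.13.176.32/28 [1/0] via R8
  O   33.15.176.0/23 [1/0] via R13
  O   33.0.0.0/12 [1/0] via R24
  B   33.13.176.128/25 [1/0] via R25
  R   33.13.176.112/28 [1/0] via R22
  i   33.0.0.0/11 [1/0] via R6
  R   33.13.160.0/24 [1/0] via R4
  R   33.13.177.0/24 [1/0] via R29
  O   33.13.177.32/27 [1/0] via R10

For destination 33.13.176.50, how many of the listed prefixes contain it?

3

Prefixes containing 33.13.176.50:
  33.0.0.0/11 (33.0.0.0 - 33.31.255.255)
  33.0.0.0/12 (33.0.0.0 - 33.15.255.255)
  33.13.0.0/16 (33.13.0.0 - 33.13.255.255)
Total matching entries: 3.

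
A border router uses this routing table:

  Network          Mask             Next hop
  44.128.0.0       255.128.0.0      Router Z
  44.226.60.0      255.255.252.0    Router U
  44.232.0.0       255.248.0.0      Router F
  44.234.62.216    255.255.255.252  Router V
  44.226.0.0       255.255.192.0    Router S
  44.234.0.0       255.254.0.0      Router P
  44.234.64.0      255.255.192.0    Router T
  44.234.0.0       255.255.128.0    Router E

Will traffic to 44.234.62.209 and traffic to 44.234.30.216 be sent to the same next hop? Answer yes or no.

yes

44.234.62.209: longest match 44.234.0.0/17 -> Router E
44.234.30.216: longest match 44.234.0.0/17 -> Router E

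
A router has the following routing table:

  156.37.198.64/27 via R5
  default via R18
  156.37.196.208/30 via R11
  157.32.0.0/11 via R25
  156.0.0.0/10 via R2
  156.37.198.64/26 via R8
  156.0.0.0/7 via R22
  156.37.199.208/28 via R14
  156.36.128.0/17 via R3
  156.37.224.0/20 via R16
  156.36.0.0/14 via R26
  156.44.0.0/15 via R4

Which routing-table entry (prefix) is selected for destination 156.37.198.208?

156.36.0.0/14

Entries matching 156.37.198.208:
  0.0.0.0/0 (default, matches everything)
  156.0.0.0/7 (156.0.0.0 - 157.255.255.255)
  156.0.0.0/10 (156.0.0.0 - 156.63.255.255)
  156.36.0.0/14 (156.36.0.0 - 156.39.255.255)
Most specific is 156.36.0.0/14.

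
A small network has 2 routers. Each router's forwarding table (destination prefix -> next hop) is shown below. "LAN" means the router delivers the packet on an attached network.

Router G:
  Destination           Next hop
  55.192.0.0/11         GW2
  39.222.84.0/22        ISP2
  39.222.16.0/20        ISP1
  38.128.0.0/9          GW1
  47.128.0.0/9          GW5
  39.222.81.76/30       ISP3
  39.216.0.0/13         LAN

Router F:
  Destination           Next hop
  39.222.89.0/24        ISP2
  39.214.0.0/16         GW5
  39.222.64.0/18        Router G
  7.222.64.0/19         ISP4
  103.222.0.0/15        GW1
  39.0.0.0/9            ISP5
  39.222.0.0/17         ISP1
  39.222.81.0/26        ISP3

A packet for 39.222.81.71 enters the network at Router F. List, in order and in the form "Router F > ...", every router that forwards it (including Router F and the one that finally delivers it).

Router F > Router G

At Router F: longest match for 39.222.81.71 is 39.222.64.0/18 -> Router G
At Router G: longest match for 39.222.81.71 is 39.216.0.0/13 -> LAN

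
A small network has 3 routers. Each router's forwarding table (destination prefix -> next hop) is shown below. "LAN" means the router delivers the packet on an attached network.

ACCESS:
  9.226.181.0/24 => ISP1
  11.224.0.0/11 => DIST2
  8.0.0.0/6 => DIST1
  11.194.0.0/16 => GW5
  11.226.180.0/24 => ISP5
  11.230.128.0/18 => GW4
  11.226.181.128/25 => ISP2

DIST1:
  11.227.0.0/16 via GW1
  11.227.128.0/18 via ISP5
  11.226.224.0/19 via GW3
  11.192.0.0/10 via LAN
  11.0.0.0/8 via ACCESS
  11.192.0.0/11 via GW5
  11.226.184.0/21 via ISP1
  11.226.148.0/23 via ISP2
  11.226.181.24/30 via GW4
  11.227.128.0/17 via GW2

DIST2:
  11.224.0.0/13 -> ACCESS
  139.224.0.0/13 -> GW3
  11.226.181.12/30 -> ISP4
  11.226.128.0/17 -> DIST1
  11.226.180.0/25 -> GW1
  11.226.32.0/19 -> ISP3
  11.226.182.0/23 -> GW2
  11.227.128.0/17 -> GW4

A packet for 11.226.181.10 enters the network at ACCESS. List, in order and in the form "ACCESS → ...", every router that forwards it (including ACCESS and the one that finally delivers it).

At ACCESS: longest match for 11.226.181.10 is 11.224.0.0/11 -> DIST2
At DIST2: longest match for 11.226.181.10 is 11.226.128.0/17 -> DIST1
At DIST1: longest match for 11.226.181.10 is 11.192.0.0/10 -> LAN

ACCESS → DIST2 → DIST1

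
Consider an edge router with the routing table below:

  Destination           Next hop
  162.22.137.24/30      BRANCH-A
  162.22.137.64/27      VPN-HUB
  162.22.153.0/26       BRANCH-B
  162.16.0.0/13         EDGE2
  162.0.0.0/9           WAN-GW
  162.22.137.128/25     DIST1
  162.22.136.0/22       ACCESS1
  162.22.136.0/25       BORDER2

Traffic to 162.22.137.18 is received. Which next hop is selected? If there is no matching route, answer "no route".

ACCESS1

Routes whose prefix contains 162.22.137.18:
  162.0.0.0/9 (162.0.0.0 - 162.127.255.255) -> WAN-GW
  162.16.0.0/13 (162.16.0.0 - 162.23.255.255) -> EDGE2
  162.22.136.0/22 (162.22.136.0 - 162.22.139.255) -> ACCESS1
More-specific entries that do NOT match:
  162.22.137.24/30 (162.22.137.24 - 162.22.137.27) does not contain 162.22.137.18
  162.22.137.64/27 (162.22.137.64 - 162.22.137.95) does not contain 162.22.137.18
  162.22.153.0/26 (162.22.153.0 - 162.22.153.63) does not contain 162.22.137.18
  162.22.137.128/25 (162.22.137.128 - 162.22.137.255) does not contain 162.22.137.18
  162.22.136.0/25 (162.22.136.0 - 162.22.136.127) does not contain 162.22.137.18
Longest matching prefix is /22 -> next hop ACCESS1.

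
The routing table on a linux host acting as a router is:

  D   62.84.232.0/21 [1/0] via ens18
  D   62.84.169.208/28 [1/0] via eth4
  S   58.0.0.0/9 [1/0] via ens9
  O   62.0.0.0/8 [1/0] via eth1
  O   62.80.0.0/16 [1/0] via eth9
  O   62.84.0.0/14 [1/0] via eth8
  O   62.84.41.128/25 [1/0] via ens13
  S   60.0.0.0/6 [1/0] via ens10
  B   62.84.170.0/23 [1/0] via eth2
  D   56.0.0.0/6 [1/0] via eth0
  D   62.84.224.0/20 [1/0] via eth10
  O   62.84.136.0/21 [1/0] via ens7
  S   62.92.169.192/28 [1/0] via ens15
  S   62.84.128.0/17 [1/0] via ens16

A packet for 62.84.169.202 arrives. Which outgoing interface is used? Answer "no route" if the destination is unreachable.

Routes whose prefix contains 62.84.169.202:
  60.0.0.0/6 (60.0.0.0 - 63.255.255.255) -> ens10
  62.0.0.0/8 (62.0.0.0 - 62.255.255.255) -> eth1
  62.84.0.0/14 (62.84.0.0 - 62.87.255.255) -> eth8
  62.84.128.0/17 (62.84.128.0 - 62.84.255.255) -> ens16
More-specific entries that do NOT match:
  62.84.169.208/28 (62.84.169.208 - 62.84.169.223) does not contain 62.84.169.202
  62.92.169.192/28 (62.92.169.192 - 62.92.169.207) does not contain 62.84.169.202
  62.84.41.128/25 (62.84.41.128 - 62.84.41.255) does not contain 62.84.169.202
  62.84.170.0/23 (62.84.170.0 - 62.84.171.255) does not contain 62.84.169.202
  62.84.232.0/21 (62.84.232.0 - 62.84.239.255) does not contain 62.84.169.202
  62.84.136.0/21 (62.84.136.0 - 62.84.143.255) does not contain 62.84.169.202
  62.84.224.0/20 (62.84.224.0 - 62.84.239.255) does not contain 62.84.169.202
Longest matching prefix is /17 -> interface ens16.

ens16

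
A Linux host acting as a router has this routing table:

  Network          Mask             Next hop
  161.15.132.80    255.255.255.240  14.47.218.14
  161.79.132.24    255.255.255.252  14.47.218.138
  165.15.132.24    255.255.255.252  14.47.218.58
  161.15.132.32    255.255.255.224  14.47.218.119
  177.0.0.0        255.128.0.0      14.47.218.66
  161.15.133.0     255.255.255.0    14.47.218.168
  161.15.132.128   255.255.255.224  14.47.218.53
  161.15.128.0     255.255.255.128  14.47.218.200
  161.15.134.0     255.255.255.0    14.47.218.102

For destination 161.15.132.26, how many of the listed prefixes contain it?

0

No listed prefix contains 161.15.132.26.
Total matching entries: 0.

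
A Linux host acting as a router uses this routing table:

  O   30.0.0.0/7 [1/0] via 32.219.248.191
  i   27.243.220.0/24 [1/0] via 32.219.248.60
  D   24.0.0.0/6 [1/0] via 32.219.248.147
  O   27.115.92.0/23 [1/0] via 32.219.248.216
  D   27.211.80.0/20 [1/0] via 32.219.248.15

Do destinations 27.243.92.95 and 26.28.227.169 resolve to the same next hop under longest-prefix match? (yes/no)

27.243.92.95: longest match 24.0.0.0/6 -> 32.219.248.147
26.28.227.169: longest match 24.0.0.0/6 -> 32.219.248.147

yes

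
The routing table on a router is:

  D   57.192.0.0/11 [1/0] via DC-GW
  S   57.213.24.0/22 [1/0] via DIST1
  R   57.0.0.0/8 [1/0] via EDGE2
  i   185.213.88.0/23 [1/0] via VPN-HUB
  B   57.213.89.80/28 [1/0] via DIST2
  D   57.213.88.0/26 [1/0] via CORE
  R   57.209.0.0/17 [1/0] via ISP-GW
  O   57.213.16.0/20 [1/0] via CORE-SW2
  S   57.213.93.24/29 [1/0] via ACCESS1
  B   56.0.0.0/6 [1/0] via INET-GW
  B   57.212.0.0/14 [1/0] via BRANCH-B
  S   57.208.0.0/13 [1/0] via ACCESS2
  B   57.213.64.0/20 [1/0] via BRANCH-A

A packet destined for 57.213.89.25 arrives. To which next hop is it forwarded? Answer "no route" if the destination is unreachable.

Routes whose prefix contains 57.213.89.25:
  56.0.0.0/6 (56.0.0.0 - 59.255.255.255) -> INET-GW
  57.0.0.0/8 (57.0.0.0 - 57.255.255.255) -> EDGE2
  57.192.0.0/11 (57.192.0.0 - 57.223.255.255) -> DC-GW
  57.208.0.0/13 (57.208.0.0 - 57.215.255.255) -> ACCESS2
  57.212.0.0/14 (57.212.0.0 - 57.215.255.255) -> BRANCH-B
More-specific entries that do NOT match:
  57.213.93.24/29 (57.213.93.24 - 57.213.93.31) does not contain 57.213.89.25
  57.213.89.80/28 (57.213.89.80 - 57.213.89.95) does not contain 57.213.89.25
  57.213.88.0/26 (57.213.88.0 - 57.213.88.63) does not contain 57.213.89.25
  185.213.88.0/23 (185.213.88.0 - 185.213.89.255) does not contain 57.213.89.25
  57.213.24.0/22 (57.213.24.0 - 57.213.27.255) does not contain 57.213.89.25
  57.213.16.0/20 (57.213.16.0 - 57.213.31.255) does not contain 57.213.89.25
  57.213.64.0/20 (57.213.64.0 - 57.213.79.255) does not contain 57.213.89.25
  57.209.0.0/17 (57.209.0.0 - 57.209.127.255) does not contain 57.213.89.25
Longest matching prefix is /14 -> next hop BRANCH-B.

BRANCH-B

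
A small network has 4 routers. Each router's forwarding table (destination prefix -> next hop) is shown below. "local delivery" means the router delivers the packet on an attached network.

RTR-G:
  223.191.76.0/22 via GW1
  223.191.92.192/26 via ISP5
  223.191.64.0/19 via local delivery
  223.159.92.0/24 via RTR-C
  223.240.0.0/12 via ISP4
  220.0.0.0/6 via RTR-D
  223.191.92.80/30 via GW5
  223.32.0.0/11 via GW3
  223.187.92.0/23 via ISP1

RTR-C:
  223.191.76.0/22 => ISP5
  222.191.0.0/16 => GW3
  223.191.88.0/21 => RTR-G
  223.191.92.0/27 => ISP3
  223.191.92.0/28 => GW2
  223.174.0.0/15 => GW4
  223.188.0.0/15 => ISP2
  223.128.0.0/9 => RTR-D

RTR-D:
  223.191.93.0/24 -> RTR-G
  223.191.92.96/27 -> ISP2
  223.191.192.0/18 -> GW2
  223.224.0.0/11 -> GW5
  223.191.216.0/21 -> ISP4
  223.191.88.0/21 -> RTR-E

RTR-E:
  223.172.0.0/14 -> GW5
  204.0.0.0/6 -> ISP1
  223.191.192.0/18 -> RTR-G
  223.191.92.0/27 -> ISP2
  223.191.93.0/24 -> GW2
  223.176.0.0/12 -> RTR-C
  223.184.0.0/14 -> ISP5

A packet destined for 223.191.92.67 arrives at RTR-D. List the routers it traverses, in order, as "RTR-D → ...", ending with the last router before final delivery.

At RTR-D: longest match for 223.191.92.67 is 223.191.88.0/21 -> RTR-E
At RTR-E: longest match for 223.191.92.67 is 223.176.0.0/12 -> RTR-C
At RTR-C: longest match for 223.191.92.67 is 223.191.88.0/21 -> RTR-G
At RTR-G: longest match for 223.191.92.67 is 223.191.64.0/19 -> local delivery

RTR-D → RTR-E → RTR-C → RTR-G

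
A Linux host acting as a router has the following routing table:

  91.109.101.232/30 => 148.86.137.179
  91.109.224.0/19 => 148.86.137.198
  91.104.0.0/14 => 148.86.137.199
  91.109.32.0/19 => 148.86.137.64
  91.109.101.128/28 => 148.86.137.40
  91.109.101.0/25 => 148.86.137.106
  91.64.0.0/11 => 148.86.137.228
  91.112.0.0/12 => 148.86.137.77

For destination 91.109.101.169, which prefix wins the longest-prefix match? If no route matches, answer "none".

91.109.101.169 is outside every listed prefix and there is no default route.

none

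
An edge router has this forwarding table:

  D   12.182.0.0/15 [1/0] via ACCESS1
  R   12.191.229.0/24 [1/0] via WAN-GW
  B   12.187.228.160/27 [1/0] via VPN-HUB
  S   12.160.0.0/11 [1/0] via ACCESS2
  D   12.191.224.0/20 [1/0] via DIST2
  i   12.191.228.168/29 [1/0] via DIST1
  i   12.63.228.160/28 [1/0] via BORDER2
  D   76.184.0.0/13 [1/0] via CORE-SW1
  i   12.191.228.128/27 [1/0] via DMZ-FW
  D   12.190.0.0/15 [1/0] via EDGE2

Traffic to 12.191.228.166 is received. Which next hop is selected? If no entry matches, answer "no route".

DIST2

Routes whose prefix contains 12.191.228.166:
  12.160.0.0/11 (12.160.0.0 - 12.191.255.255) -> ACCESS2
  12.190.0.0/15 (12.190.0.0 - 12.191.255.255) -> EDGE2
  12.191.224.0/20 (12.191.224.0 - 12.191.239.255) -> DIST2
More-specific entries that do NOT match:
  12.191.228.168/29 (12.191.228.168 - 12.191.228.175) does not contain 12.191.228.166
  12.63.228.160/28 (12.63.228.160 - 12.63.228.175) does not contain 12.191.228.166
  12.187.228.160/27 (12.187.228.160 - 12.187.228.191) does not contain 12.191.228.166
  12.191.228.128/27 (12.191.228.128 - 12.191.228.159) does not contain 12.191.228.166
  12.191.229.0/24 (12.191.229.0 - 12.191.229.255) does not contain 12.191.228.166
Longest matching prefix is /20 -> next hop DIST2.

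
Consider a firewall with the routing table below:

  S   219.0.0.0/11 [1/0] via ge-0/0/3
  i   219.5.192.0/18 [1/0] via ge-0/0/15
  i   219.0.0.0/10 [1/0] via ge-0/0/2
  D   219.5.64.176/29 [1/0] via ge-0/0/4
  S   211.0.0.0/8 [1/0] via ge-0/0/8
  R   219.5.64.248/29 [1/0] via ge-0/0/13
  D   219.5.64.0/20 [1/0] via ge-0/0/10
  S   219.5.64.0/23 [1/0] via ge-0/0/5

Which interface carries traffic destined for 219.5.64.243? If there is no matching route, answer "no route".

ge-0/0/5

Routes whose prefix contains 219.5.64.243:
  219.0.0.0/10 (219.0.0.0 - 219.63.255.255) -> ge-0/0/2
  219.0.0.0/11 (219.0.0.0 - 219.31.255.255) -> ge-0/0/3
  219.5.64.0/20 (219.5.64.0 - 219.5.79.255) -> ge-0/0/10
  219.5.64.0/23 (219.5.64.0 - 219.5.65.255) -> ge-0/0/5
More-specific entries that do NOT match:
  219.5.64.176/29 (219.5.64.176 - 219.5.64.183) does not contain 219.5.64.243
  219.5.64.248/29 (219.5.64.248 - 219.5.64.255) does not contain 219.5.64.243
Longest matching prefix is /23 -> interface ge-0/0/5.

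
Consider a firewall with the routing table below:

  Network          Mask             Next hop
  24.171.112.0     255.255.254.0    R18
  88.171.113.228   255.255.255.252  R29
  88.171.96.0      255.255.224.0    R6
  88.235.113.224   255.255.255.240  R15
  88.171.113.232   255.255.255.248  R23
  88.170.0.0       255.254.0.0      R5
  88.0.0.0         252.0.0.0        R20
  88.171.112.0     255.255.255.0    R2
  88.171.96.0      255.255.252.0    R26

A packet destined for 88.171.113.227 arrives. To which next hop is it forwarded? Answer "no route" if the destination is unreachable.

R6

Routes whose prefix contains 88.171.113.227:
  88.0.0.0/6 (88.0.0.0 - 91.255.255.255) -> R20
  88.170.0.0/15 (88.170.0.0 - 88.171.255.255) -> R5
  88.171.96.0/19 (88.171.96.0 - 88.171.127.255) -> R6
More-specific entries that do NOT match:
  88.171.113.228/30 (88.171.113.228 - 88.171.113.231) does not contain 88.171.113.227
  88.171.113.232/29 (88.171.113.232 - 88.171.113.239) does not contain 88.171.113.227
  88.235.113.224/28 (88.235.113.224 - 88.235.113.239) does not contain 88.171.113.227
  88.171.112.0/24 (88.171.112.0 - 88.171.112.255) does not contain 88.171.113.227
  24.171.112.0/23 (24.171.112.0 - 24.171.113.255) does not contain 88.171.113.227
  88.171.96.0/22 (88.171.96.0 - 88.171.99.255) does not contain 88.171.113.227
Longest matching prefix is /19 -> next hop R6.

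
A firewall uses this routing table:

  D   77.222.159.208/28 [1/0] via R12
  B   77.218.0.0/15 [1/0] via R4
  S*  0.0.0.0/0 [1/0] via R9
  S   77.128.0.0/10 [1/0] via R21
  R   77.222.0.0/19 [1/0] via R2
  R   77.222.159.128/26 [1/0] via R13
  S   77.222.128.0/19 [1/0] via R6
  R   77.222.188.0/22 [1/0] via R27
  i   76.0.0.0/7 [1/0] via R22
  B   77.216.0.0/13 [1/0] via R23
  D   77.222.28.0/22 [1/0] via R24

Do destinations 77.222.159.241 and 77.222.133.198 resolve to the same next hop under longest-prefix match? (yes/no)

77.222.159.241: longest match 77.222.128.0/19 -> R6
77.222.133.198: longest match 77.222.128.0/19 -> R6

yes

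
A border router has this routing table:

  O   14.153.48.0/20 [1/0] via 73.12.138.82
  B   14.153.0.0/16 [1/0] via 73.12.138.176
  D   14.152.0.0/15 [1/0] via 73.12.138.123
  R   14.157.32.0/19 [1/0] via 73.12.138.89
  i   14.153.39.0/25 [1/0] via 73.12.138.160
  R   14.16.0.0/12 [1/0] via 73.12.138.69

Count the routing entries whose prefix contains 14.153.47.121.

Prefixes containing 14.153.47.121:
  14.152.0.0/15 (14.152.0.0 - 14.153.255.255)
  14.153.0.0/16 (14.153.0.0 - 14.153.255.255)
Total matching entries: 2.

2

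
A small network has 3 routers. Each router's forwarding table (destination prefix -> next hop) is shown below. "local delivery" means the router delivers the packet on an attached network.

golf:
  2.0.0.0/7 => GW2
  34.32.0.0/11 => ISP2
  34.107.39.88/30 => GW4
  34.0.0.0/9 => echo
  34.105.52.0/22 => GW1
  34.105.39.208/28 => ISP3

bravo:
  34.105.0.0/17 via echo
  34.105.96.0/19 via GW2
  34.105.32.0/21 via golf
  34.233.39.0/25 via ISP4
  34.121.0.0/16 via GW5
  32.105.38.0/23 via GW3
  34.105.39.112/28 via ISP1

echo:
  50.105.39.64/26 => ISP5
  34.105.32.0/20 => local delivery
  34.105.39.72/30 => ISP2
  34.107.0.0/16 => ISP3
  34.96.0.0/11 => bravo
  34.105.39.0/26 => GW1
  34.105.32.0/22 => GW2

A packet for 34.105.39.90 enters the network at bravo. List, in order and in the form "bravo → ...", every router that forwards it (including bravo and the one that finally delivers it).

bravo → golf → echo

At bravo: longest match for 34.105.39.90 is 34.105.32.0/21 -> golf
At golf: longest match for 34.105.39.90 is 34.0.0.0/9 -> echo
At echo: longest match for 34.105.39.90 is 34.105.32.0/20 -> local delivery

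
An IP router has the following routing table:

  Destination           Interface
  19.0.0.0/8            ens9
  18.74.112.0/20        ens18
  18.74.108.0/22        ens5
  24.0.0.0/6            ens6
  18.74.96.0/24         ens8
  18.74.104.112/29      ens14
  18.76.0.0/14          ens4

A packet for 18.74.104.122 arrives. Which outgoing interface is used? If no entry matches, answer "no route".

No entry's prefix contains 18.74.104.122; there is no default route.

no route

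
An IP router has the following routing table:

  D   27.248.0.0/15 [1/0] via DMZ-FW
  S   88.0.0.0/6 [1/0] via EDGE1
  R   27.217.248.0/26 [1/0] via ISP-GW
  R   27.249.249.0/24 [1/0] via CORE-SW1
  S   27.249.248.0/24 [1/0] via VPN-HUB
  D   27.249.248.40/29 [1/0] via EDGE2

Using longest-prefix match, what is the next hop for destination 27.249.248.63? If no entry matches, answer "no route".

VPN-HUB

Routes whose prefix contains 27.249.248.63:
  27.248.0.0/15 (27.248.0.0 - 27.249.255.255) -> DMZ-FW
  27.249.248.0/24 (27.249.248.0 - 27.249.248.255) -> VPN-HUB
More-specific entries that do NOT match:
  27.249.248.40/29 (27.249.248.40 - 27.249.248.47) does not contain 27.249.248.63
  27.217.248.0/26 (27.217.248.0 - 27.217.248.63) does not contain 27.249.248.63
Longest matching prefix is /24 -> next hop VPN-HUB.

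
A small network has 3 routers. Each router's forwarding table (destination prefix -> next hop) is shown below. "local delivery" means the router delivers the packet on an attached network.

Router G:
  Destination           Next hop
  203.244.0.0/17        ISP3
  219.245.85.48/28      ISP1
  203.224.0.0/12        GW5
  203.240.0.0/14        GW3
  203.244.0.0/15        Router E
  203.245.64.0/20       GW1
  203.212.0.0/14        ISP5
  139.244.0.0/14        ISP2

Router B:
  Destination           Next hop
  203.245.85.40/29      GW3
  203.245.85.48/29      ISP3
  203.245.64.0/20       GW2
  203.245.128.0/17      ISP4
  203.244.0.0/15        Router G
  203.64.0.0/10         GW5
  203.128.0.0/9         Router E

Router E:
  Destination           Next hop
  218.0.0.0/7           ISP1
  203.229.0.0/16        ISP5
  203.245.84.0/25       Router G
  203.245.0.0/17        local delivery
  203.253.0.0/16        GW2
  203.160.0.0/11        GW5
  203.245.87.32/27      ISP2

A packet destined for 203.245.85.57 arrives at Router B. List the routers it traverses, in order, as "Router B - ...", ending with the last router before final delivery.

Router B - Router G - Router E

At Router B: longest match for 203.245.85.57 is 203.244.0.0/15 -> Router G
At Router G: longest match for 203.245.85.57 is 203.244.0.0/15 -> Router E
At Router E: longest match for 203.245.85.57 is 203.245.0.0/17 -> local delivery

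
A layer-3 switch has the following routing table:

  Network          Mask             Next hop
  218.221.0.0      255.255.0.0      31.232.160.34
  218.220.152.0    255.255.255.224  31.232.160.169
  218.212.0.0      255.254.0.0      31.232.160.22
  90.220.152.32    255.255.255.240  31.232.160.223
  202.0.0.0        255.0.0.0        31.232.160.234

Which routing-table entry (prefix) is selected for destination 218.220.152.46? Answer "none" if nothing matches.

none

218.220.152.46 is outside every listed prefix and there is no default route.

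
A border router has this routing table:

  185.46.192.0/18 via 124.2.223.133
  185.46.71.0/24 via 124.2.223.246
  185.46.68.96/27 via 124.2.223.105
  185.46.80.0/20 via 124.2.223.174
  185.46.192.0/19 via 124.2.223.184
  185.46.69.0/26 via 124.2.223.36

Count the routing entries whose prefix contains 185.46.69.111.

0

No listed prefix contains 185.46.69.111.
Total matching entries: 0.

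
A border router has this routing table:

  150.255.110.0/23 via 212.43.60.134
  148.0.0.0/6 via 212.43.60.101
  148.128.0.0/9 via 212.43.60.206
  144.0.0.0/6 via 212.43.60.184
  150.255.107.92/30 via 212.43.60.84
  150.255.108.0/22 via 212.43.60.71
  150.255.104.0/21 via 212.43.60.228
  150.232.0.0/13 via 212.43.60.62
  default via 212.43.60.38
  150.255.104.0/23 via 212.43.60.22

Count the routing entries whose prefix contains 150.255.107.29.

Prefixes containing 150.255.107.29:
  0.0.0.0/0 (default, matches everything)
  148.0.0.0/6 (148.0.0.0 - 151.255.255.255)
  150.255.104.0/21 (150.255.104.0 - 150.255.111.255)
Total matching entries: 3.

3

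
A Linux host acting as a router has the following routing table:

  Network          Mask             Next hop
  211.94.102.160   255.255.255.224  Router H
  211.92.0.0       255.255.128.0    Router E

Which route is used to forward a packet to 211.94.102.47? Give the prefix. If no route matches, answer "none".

none

211.94.102.47 is outside every listed prefix and there is no default route.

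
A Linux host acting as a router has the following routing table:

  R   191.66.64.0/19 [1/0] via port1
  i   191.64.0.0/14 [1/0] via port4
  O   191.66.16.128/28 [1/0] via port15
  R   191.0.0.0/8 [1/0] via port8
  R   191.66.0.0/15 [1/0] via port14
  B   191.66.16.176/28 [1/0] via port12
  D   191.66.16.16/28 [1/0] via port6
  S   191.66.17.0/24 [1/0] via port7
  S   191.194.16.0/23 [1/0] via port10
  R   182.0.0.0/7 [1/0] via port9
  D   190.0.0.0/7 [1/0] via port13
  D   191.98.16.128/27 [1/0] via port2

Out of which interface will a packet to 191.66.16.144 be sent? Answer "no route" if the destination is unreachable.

Routes whose prefix contains 191.66.16.144:
  190.0.0.0/7 (190.0.0.0 - 191.255.255.255) -> port13
  191.0.0.0/8 (191.0.0.0 - 191.255.255.255) -> port8
  191.64.0.0/14 (191.64.0.0 - 191.67.255.255) -> port4
  191.66.0.0/15 (191.66.0.0 - 191.67.255.255) -> port14
More-specific entries that do NOT match:
  191.66.16.128/28 (191.66.16.128 - 191.66.16.143) does not contain 191.66.16.144
  191.66.16.176/28 (191.66.16.176 - 191.66.16.191) does not contain 191.66.16.144
  191.66.16.16/28 (191.66.16.16 - 191.66.16.31) does not contain 191.66.16.144
  191.98.16.128/27 (191.98.16.128 - 191.98.16.159) does not contain 191.66.16.144
  191.66.17.0/24 (191.66.17.0 - 191.66.17.255) does not contain 191.66.16.144
  191.194.16.0/23 (191.194.16.0 - 191.194.17.255) does not contain 191.66.16.144
  191.66.64.0/19 (191.66.64.0 - 191.66.95.255) does not contain 191.66.16.144
Longest matching prefix is /15 -> interface port14.

port14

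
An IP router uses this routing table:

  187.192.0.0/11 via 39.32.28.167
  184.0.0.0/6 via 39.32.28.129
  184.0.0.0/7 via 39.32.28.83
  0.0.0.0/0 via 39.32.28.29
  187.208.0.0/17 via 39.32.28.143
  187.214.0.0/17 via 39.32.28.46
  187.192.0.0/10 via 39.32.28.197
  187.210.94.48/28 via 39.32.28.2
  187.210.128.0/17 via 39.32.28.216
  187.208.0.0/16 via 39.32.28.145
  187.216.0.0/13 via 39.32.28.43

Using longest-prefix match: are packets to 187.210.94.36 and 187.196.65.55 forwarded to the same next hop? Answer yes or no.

187.210.94.36: longest match 187.192.0.0/11 -> 39.32.28.167
187.196.65.55: longest match 187.192.0.0/11 -> 39.32.28.167

yes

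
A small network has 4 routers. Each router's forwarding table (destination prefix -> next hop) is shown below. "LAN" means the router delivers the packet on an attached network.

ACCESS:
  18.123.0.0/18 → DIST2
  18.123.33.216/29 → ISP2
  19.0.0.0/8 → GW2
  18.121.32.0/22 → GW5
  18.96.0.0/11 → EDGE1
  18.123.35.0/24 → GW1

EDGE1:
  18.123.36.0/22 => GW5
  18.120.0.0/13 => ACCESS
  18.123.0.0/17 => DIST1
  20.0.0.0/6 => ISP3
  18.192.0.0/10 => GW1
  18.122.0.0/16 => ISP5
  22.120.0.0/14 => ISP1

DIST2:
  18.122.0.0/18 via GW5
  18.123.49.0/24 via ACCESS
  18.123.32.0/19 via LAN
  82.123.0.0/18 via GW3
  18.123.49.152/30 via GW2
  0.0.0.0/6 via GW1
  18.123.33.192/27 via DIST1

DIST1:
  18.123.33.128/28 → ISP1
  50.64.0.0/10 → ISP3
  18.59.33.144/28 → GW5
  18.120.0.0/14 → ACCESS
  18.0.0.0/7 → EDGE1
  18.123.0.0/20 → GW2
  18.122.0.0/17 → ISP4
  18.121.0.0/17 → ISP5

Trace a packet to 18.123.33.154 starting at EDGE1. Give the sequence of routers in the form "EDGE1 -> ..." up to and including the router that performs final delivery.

At EDGE1: longest match for 18.123.33.154 is 18.123.0.0/17 -> DIST1
At DIST1: longest match for 18.123.33.154 is 18.120.0.0/14 -> ACCESS
At ACCESS: longest match for 18.123.33.154 is 18.123.0.0/18 -> DIST2
At DIST2: longest match for 18.123.33.154 is 18.123.32.0/19 -> LAN

EDGE1 -> DIST1 -> ACCESS -> DIST2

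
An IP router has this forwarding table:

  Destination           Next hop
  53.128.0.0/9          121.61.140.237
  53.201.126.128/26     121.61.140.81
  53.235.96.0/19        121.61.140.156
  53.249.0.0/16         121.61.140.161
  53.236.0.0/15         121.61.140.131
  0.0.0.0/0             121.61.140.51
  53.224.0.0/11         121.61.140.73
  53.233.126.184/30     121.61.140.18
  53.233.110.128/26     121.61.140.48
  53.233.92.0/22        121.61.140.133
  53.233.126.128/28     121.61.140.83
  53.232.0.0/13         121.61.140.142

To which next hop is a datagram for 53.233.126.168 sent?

121.61.140.142

Routes whose prefix contains 53.233.126.168:
  0.0.0.0/0 (default, matches everything) -> 121.61.140.51
  53.128.0.0/9 (53.128.0.0 - 53.255.255.255) -> 121.61.140.237
  53.224.0.0/11 (53.224.0.0 - 53.255.255.255) -> 121.61.140.73
  53.232.0.0/13 (53.232.0.0 - 53.239.255.255) -> 121.61.140.142
More-specific entries that do NOT match:
  53.233.126.184/30 (53.233.126.184 - 53.233.126.187) does not contain 53.233.126.168
  53.233.126.128/28 (53.233.126.128 - 53.233.126.143) does not contain 53.233.126.168
  53.201.126.128/26 (53.201.126.128 - 53.201.126.191) does not contain 53.233.126.168
  53.233.110.128/26 (53.233.110.128 - 53.233.110.191) does not contain 53.233.126.168
  53.233.92.0/22 (53.233.92.0 - 53.233.95.255) does not contain 53.233.126.168
  53.235.96.0/19 (53.235.96.0 - 53.235.127.255) does not contain 53.233.126.168
  53.249.0.0/16 (53.249.0.0 - 53.249.255.255) does not contain 53.233.126.168
  53.236.0.0/15 (53.236.0.0 - 53.237.255.255) does not contain 53.233.126.168
Longest matching prefix is /13 -> next hop 121.61.140.142.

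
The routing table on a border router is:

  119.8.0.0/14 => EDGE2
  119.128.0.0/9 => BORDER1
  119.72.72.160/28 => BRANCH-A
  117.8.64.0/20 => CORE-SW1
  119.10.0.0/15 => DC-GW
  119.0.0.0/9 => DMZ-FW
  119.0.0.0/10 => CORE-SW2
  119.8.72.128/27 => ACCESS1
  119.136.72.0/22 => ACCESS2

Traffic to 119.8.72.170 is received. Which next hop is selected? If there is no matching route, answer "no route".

Routes whose prefix contains 119.8.72.170:
  119.0.0.0/9 (119.0.0.0 - 119.127.255.255) -> DMZ-FW
  119.0.0.0/10 (119.0.0.0 - 119.63.255.255) -> CORE-SW2
  119.8.0.0/14 (119.8.0.0 - 119.11.255.255) -> EDGE2
More-specific entries that do NOT match:
  119.72.72.160/28 (119.72.72.160 - 119.72.72.175) does not contain 119.8.72.170
  119.8.72.128/27 (119.8.72.128 - 119.8.72.159) does not contain 119.8.72.170
  119.136.72.0/22 (119.136.72.0 - 119.136.75.255) does not contain 119.8.72.170
  117.8.64.0/20 (117.8.64.0 - 117.8.79.255) does not contain 119.8.72.170
  119.10.0.0/15 (119.10.0.0 - 119.11.255.255) does not contain 119.8.72.170
Longest matching prefix is /14 -> next hop EDGE2.

EDGE2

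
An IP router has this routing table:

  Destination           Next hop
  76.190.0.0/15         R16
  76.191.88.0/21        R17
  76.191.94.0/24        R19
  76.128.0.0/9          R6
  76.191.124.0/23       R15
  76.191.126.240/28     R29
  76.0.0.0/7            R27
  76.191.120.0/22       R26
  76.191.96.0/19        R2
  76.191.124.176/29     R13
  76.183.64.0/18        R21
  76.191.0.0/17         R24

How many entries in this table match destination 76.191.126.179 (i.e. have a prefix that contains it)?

Prefixes containing 76.191.126.179:
  76.0.0.0/7 (76.0.0.0 - 77.255.255.255)
  76.128.0.0/9 (76.128.0.0 - 76.255.255.255)
  76.190.0.0/15 (76.190.0.0 - 76.191.255.255)
  76.191.0.0/17 (76.191.0.0 - 76.191.127.255)
  76.191.96.0/19 (76.191.96.0 - 76.191.127.255)
Total matching entries: 5.

5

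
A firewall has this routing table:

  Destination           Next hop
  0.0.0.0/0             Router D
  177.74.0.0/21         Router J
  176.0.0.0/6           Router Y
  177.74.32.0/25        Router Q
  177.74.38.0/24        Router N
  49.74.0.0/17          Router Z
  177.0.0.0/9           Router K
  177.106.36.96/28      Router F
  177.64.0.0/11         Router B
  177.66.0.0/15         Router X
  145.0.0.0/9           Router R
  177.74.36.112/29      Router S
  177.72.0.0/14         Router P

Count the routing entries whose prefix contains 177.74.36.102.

Prefixes containing 177.74.36.102:
  0.0.0.0/0 (default, matches everything)
  176.0.0.0/6 (176.0.0.0 - 179.255.255.255)
  177.0.0.0/9 (177.0.0.0 - 177.127.255.255)
  177.64.0.0/11 (177.64.0.0 - 177.95.255.255)
  177.72.0.0/14 (177.72.0.0 - 177.75.255.255)
Total matching entries: 5.

5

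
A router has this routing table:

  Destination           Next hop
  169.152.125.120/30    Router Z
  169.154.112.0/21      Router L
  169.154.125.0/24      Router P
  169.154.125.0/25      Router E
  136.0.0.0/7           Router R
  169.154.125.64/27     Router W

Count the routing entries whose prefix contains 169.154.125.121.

Prefixes containing 169.154.125.121:
  169.154.125.0/24 (169.154.125.0 - 169.154.125.255)
  169.154.125.0/25 (169.154.125.0 - 169.154.125.127)
Total matching entries: 2.

2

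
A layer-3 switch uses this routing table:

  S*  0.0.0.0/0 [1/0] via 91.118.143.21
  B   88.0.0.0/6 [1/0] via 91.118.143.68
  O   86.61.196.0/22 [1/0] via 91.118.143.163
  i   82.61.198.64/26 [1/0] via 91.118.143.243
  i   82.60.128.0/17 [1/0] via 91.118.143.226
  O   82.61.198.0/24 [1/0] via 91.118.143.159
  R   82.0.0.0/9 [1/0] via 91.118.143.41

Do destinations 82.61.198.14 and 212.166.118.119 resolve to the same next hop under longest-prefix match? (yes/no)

82.61.198.14: longest match 82.61.198.0/24 -> 91.118.143.159
212.166.118.119: longest match 0.0.0.0/0 -> 91.118.143.21

no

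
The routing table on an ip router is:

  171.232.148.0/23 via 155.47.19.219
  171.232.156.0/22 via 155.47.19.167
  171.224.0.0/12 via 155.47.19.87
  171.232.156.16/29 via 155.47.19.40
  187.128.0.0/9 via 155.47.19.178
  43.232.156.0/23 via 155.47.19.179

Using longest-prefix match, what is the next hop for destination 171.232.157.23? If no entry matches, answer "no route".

155.47.19.167

Routes whose prefix contains 171.232.157.23:
  171.224.0.0/12 (171.224.0.0 - 171.239.255.255) -> 155.47.19.87
  171.232.156.0/22 (171.232.156.0 - 171.232.159.255) -> 155.47.19.167
More-specific entries that do NOT match:
  171.232.156.16/29 (171.232.156.16 - 171.232.156.23) does not contain 171.232.157.23
  171.232.148.0/23 (171.232.148.0 - 171.232.149.255) does not contain 171.232.157.23
  43.232.156.0/23 (43.232.156.0 - 43.232.157.255) does not contain 171.232.157.23
Longest matching prefix is /22 -> next hop 155.47.19.167.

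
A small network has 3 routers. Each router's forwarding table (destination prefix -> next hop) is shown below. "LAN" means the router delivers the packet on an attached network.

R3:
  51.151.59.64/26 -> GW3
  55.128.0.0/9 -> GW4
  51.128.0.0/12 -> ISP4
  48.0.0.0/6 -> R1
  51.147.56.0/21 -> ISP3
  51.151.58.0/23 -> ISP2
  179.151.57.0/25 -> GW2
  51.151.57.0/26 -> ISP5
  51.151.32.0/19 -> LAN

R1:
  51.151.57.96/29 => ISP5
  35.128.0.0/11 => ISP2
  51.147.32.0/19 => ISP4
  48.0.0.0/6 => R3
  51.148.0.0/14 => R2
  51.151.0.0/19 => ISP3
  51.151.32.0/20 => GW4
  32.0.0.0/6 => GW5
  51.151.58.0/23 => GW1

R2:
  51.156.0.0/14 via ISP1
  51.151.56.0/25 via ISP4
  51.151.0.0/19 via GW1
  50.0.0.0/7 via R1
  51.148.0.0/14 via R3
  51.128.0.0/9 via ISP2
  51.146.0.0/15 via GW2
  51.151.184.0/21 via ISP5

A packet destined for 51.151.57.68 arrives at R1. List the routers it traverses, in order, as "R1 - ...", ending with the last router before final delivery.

R1 - R2 - R3

At R1: longest match for 51.151.57.68 is 51.148.0.0/14 -> R2
At R2: longest match for 51.151.57.68 is 51.148.0.0/14 -> R3
At R3: longest match for 51.151.57.68 is 51.151.32.0/19 -> LAN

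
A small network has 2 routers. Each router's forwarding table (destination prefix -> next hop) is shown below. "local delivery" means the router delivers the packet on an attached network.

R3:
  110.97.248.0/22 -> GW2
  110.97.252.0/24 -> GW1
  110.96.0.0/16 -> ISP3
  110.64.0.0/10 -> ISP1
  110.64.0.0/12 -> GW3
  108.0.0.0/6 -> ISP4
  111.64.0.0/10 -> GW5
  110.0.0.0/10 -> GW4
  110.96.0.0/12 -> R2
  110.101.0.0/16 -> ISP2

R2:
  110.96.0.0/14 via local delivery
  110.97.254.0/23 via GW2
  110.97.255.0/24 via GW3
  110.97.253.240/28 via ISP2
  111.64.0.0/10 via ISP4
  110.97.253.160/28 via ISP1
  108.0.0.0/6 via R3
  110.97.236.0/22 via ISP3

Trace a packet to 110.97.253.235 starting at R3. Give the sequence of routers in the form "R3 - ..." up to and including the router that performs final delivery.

R3 - R2

At R3: longest match for 110.97.253.235 is 110.96.0.0/12 -> R2
At R2: longest match for 110.97.253.235 is 110.96.0.0/14 -> local delivery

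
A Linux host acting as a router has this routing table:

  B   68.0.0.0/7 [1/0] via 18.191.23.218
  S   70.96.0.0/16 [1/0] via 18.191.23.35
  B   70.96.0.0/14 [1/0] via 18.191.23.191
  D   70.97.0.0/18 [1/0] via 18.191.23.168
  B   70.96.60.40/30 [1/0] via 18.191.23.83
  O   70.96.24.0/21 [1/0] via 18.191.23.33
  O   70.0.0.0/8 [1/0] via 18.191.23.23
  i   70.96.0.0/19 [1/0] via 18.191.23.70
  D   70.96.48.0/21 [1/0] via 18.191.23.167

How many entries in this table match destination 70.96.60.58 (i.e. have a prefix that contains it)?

3

Prefixes containing 70.96.60.58:
  70.0.0.0/8 (70.0.0.0 - 70.255.255.255)
  70.96.0.0/14 (70.96.0.0 - 70.99.255.255)
  70.96.0.0/16 (70.96.0.0 - 70.96.255.255)
Total matching entries: 3.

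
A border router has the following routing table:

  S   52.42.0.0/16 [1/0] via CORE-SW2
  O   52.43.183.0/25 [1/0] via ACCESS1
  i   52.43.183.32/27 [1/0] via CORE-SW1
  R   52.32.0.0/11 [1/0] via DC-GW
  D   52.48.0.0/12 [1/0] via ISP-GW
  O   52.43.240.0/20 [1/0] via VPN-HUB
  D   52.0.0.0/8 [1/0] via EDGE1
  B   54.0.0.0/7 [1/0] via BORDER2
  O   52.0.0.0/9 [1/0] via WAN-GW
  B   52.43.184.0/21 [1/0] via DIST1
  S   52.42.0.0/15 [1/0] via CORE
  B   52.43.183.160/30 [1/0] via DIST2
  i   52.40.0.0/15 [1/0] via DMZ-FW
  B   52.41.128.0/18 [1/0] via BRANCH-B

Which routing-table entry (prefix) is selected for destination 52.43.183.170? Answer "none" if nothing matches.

52.42.0.0/15

Entries matching 52.43.183.170:
  52.0.0.0/8 (52.0.0.0 - 52.255.255.255)
  52.0.0.0/9 (52.0.0.0 - 52.127.255.255)
  52.32.0.0/11 (52.32.0.0 - 52.63.255.255)
  52.42.0.0/15 (52.42.0.0 - 52.43.255.255)
Most specific is 52.42.0.0/15.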